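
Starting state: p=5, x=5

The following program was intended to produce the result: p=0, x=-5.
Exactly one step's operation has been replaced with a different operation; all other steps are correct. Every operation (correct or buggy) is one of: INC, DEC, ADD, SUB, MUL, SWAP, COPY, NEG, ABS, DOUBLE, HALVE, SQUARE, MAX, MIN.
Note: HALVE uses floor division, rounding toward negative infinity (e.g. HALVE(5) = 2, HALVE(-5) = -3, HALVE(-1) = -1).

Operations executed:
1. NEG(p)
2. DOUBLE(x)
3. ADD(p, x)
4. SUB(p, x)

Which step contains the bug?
Step 3

Trace with buggy code:
Initial: p=5, x=5
After step 1: p=-5, x=5
After step 2: p=-5, x=10
After step 3: p=5, x=10
After step 4: p=-5, x=10
Actual final p=-5, x=10 ≠ expected p=0, x=-5.
Step 3 is the only position where a single-operation replacement can produce the expected result.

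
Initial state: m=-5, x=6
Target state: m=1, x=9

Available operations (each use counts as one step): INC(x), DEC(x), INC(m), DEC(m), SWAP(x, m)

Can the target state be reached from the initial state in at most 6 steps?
No

The target state cannot be reached within 6 steps.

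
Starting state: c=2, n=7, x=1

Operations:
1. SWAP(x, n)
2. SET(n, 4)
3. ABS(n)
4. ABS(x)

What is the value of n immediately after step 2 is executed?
n = 4

Tracing n through execution:
Initial: n = 7
After step 1 (SWAP(x, n)): n = 1
After step 2 (SET(n, 4)): n = 4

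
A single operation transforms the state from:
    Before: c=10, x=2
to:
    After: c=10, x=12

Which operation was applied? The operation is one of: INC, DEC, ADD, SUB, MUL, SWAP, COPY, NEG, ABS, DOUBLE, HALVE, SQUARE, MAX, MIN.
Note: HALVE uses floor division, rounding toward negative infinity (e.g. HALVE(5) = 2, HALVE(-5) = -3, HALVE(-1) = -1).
ADD(x, c)

Analyzing the change:
Before: c=10, x=2
After: c=10, x=12
Variable x changed from 2 to 12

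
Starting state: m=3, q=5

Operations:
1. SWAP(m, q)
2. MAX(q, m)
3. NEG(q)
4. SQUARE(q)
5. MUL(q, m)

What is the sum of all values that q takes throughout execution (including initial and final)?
158

Values of q at each step:
Initial: q = 5
After step 1: q = 3
After step 2: q = 5
After step 3: q = -5
After step 4: q = 25
After step 5: q = 125
Sum = 5 + 3 + 5 + -5 + 25 + 125 = 158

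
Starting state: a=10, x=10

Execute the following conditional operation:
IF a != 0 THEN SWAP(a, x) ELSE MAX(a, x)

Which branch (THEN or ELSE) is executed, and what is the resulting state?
Branch: THEN, Final state: a=10, x=10

Evaluating condition: a != 0
a = 10
Condition is True, so THEN branch executes
After SWAP(a, x): a=10, x=10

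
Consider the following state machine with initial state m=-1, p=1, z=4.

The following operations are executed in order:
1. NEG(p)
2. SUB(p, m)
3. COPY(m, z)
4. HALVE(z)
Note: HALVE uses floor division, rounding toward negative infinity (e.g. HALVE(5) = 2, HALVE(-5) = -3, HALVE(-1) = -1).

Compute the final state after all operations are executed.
{m: 4, p: 0, z: 2}

Step-by-step execution:
Initial: m=-1, p=1, z=4
After step 1 (NEG(p)): m=-1, p=-1, z=4
After step 2 (SUB(p, m)): m=-1, p=0, z=4
After step 3 (COPY(m, z)): m=4, p=0, z=4
After step 4 (HALVE(z)): m=4, p=0, z=2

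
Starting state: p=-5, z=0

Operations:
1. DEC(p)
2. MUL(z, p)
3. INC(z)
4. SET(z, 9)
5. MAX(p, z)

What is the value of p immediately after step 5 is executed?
p = 9

Tracing p through execution:
Initial: p = -5
After step 1 (DEC(p)): p = -6
After step 2 (MUL(z, p)): p = -6
After step 3 (INC(z)): p = -6
After step 4 (SET(z, 9)): p = -6
After step 5 (MAX(p, z)): p = 9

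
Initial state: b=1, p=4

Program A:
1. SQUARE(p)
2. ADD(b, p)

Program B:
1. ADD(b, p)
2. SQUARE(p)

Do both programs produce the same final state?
No

Program A final state: b=17, p=16
Program B final state: b=5, p=16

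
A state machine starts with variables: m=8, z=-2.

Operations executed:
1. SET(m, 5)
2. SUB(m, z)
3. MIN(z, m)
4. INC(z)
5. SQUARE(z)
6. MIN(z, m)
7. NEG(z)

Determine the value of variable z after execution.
z = -1

Tracing execution:
Step 1: SET(m, 5) → z = -2
Step 2: SUB(m, z) → z = -2
Step 3: MIN(z, m) → z = -2
Step 4: INC(z) → z = -1
Step 5: SQUARE(z) → z = 1
Step 6: MIN(z, m) → z = 1
Step 7: NEG(z) → z = -1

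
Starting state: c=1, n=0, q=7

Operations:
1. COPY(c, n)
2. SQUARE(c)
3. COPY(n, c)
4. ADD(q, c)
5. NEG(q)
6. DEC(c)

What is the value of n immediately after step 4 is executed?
n = 0

Tracing n through execution:
Initial: n = 0
After step 1 (COPY(c, n)): n = 0
After step 2 (SQUARE(c)): n = 0
After step 3 (COPY(n, c)): n = 0
After step 4 (ADD(q, c)): n = 0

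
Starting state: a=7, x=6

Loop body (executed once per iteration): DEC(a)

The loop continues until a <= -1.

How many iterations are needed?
8

Tracing iterations:
Initial: a=7, x=6
After iteration 1: a=6, x=6
After iteration 2: a=5, x=6
After iteration 3: a=4, x=6
After iteration 4: a=3, x=6
After iteration 5: a=2, x=6
After iteration 6: a=1, x=6
After iteration 7: a=0, x=6
After iteration 8: a=-1, x=6
a <= -1 now holds, so the loop exits after 8 iterations.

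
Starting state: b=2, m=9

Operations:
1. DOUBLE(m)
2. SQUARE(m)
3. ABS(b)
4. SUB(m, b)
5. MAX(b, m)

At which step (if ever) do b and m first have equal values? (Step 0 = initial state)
Step 5

b and m first become equal after step 5.

Comparing values at each step:
Initial: b=2, m=9
After step 1: b=2, m=18
After step 2: b=2, m=324
After step 3: b=2, m=324
After step 4: b=2, m=322
After step 5: b=322, m=322 ← equal!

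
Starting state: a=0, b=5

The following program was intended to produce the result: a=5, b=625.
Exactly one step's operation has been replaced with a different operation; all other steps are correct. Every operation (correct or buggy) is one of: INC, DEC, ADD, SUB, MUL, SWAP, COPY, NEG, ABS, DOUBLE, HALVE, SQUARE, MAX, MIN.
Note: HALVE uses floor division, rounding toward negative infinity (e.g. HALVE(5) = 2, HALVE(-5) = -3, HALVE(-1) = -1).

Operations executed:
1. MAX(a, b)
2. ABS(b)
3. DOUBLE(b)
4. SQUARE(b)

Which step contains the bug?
Step 3

Trace with buggy code:
Initial: a=0, b=5
After step 1: a=5, b=5
After step 2: a=5, b=5
After step 3: a=5, b=10
After step 4: a=5, b=100
Actual final a=5, b=100 ≠ expected a=5, b=625.
Step 3 is the only position where a single-operation replacement can produce the expected result.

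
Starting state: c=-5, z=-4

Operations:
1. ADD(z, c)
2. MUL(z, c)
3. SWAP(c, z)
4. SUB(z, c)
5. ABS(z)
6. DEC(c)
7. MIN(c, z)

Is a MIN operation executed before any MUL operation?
No

First MIN: step 7
First MUL: step 2
Since 7 > 2, MUL comes first.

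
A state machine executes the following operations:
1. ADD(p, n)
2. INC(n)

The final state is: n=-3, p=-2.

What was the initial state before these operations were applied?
n=-4, p=2

Working backwards:
Final state: n=-3, p=-2
Before step 2 (INC(n)): n=-4, p=-2
Before step 1 (ADD(p, n)): n=-4, p=2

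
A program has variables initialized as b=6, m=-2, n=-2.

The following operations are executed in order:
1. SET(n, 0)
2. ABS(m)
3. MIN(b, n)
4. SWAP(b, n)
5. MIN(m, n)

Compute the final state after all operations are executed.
{b: 0, m: 0, n: 0}

Step-by-step execution:
Initial: b=6, m=-2, n=-2
After step 1 (SET(n, 0)): b=6, m=-2, n=0
After step 2 (ABS(m)): b=6, m=2, n=0
After step 3 (MIN(b, n)): b=0, m=2, n=0
After step 4 (SWAP(b, n)): b=0, m=2, n=0
After step 5 (MIN(m, n)): b=0, m=0, n=0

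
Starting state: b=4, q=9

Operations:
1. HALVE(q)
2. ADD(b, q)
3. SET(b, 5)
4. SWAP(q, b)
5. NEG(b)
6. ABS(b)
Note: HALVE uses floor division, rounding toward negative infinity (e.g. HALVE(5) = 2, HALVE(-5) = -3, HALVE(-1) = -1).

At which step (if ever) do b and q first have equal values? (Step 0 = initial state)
Step 1

b and q first become equal after step 1.

Comparing values at each step:
Initial: b=4, q=9
After step 1: b=4, q=4 ← equal!
After step 2: b=8, q=4
After step 3: b=5, q=4
After step 4: b=4, q=5
After step 5: b=-4, q=5
After step 6: b=4, q=5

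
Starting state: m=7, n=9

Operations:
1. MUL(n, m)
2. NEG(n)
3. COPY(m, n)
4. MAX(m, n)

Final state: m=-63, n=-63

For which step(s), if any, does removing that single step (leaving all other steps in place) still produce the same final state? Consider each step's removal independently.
Step(s) 4

Testing removal of each single step:
Without step 1: final = m=-9, n=-9 (different)
Without step 2: final = m=63, n=63 (different)
Without step 3: final = m=7, n=-63 (different)
Without step 4: final = m=-63, n=-63 (same)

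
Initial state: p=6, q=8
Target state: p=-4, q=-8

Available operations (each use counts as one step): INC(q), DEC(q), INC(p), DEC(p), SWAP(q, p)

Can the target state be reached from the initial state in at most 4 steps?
No

The target state cannot be reached within 4 steps.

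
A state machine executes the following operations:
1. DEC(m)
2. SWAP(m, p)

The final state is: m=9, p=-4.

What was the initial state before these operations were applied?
m=-3, p=9

Working backwards:
Final state: m=9, p=-4
Before step 2 (SWAP(m, p)): m=-4, p=9
Before step 1 (DEC(m)): m=-3, p=9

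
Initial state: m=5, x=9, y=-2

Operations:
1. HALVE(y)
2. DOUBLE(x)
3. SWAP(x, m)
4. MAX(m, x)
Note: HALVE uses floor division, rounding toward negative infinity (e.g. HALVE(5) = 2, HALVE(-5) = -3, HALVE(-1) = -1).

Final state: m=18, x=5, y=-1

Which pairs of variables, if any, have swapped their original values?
None

Comparing initial and final values:
y: -2 → -1
x: 9 → 5
m: 5 → 18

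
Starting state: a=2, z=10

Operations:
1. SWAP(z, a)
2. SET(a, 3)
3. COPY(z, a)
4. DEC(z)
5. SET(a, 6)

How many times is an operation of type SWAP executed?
1

Counting SWAP operations:
Step 1: SWAP(z, a) ← SWAP
Total: 1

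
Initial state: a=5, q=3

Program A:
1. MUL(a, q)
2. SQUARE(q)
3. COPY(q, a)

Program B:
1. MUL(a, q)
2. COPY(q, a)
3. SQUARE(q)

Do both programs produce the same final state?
No

Program A final state: a=15, q=15
Program B final state: a=15, q=225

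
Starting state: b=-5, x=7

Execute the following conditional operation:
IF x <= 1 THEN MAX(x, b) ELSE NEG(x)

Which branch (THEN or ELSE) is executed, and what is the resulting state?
Branch: ELSE, Final state: b=-5, x=-7

Evaluating condition: x <= 1
x = 7
Condition is False, so ELSE branch executes
After NEG(x): b=-5, x=-7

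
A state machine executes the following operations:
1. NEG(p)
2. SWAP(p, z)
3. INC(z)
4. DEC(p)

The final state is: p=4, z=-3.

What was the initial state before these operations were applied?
p=4, z=5

Working backwards:
Final state: p=4, z=-3
Before step 4 (DEC(p)): p=5, z=-3
Before step 3 (INC(z)): p=5, z=-4
Before step 2 (SWAP(p, z)): p=-4, z=5
Before step 1 (NEG(p)): p=4, z=5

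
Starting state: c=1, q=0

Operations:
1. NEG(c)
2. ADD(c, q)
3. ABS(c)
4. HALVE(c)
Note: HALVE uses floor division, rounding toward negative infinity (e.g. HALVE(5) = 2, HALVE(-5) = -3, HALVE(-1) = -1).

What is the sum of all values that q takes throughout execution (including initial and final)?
0

Values of q at each step:
Initial: q = 0
After step 1: q = 0
After step 2: q = 0
After step 3: q = 0
After step 4: q = 0
Sum = 0 + 0 + 0 + 0 + 0 = 0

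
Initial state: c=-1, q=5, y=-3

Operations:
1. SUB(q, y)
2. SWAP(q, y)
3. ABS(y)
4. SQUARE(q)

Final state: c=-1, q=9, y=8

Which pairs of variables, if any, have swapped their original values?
None

Comparing initial and final values:
c: -1 → -1
y: -3 → 8
q: 5 → 9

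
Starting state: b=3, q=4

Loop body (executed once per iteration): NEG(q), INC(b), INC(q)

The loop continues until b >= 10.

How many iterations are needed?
7

Tracing iterations:
Initial: b=3, q=4
After iteration 1: b=4, q=-3
After iteration 2: b=5, q=4
After iteration 3: b=6, q=-3
After iteration 4: b=7, q=4
After iteration 5: b=8, q=-3
After iteration 6: b=9, q=4
After iteration 7: b=10, q=-3
b >= 10 now holds, so the loop exits after 7 iterations.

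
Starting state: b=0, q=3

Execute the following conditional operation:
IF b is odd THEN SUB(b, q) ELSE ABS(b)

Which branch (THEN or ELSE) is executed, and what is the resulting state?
Branch: ELSE, Final state: b=0, q=3

Evaluating condition: b is odd
Condition is False, so ELSE branch executes
After ABS(b): b=0, q=3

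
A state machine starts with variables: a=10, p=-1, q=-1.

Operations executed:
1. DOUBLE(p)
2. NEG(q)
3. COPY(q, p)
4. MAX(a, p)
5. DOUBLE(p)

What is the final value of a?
a = 10

Tracing execution:
Step 1: DOUBLE(p) → a = 10
Step 2: NEG(q) → a = 10
Step 3: COPY(q, p) → a = 10
Step 4: MAX(a, p) → a = 10
Step 5: DOUBLE(p) → a = 10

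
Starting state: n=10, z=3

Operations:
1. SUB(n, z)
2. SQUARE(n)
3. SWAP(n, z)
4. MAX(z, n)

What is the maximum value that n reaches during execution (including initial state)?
49

Values of n at each step:
Initial: n = 10
After step 1: n = 7
After step 2: n = 49 ← maximum
After step 3: n = 3
After step 4: n = 3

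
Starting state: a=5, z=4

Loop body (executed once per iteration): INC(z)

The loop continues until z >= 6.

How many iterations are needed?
2

Tracing iterations:
Initial: a=5, z=4
After iteration 1: a=5, z=5
After iteration 2: a=5, z=6
z >= 6 now holds, so the loop exits after 2 iterations.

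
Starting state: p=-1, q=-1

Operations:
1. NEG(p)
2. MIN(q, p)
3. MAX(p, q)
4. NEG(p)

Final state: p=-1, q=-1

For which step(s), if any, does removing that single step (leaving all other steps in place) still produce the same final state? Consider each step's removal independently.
Step(s) 2, 3

Testing removal of each single step:
Without step 1: final = p=1, q=-1 (different)
Without step 2: final = p=-1, q=-1 (same)
Without step 3: final = p=-1, q=-1 (same)
Without step 4: final = p=1, q=-1 (different)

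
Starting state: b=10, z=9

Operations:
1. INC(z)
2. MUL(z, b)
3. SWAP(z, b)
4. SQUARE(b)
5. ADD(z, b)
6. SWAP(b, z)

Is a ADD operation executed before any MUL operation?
No

First ADD: step 5
First MUL: step 2
Since 5 > 2, MUL comes first.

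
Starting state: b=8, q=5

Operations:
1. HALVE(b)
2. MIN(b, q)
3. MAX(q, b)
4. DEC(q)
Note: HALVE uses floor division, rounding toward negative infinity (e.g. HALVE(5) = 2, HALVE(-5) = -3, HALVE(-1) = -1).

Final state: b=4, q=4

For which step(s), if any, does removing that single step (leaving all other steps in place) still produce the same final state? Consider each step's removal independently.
Step(s) 2, 3

Testing removal of each single step:
Without step 1: final = b=5, q=4 (different)
Without step 2: final = b=4, q=4 (same)
Without step 3: final = b=4, q=4 (same)
Without step 4: final = b=4, q=5 (different)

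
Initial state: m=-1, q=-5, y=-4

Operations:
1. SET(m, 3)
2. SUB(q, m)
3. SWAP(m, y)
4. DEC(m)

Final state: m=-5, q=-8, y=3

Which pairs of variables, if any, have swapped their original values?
None

Comparing initial and final values:
y: -4 → 3
q: -5 → -8
m: -1 → -5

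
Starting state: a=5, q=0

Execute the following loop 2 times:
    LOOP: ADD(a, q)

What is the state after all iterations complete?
a=5, q=0

Iteration trace:
Start: a=5, q=0
After iteration 1: a=5, q=0
After iteration 2: a=5, q=0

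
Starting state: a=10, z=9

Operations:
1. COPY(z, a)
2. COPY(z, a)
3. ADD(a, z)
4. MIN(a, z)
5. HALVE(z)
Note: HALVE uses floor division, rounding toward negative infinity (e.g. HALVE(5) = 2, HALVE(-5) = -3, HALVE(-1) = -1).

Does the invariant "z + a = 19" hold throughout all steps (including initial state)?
No, violated after step 1

The invariant is violated after step 1.

State at each step:
Initial: a=10, z=9
After step 1: a=10, z=10
After step 2: a=10, z=10
After step 3: a=20, z=10
After step 4: a=10, z=10
After step 5: a=10, z=5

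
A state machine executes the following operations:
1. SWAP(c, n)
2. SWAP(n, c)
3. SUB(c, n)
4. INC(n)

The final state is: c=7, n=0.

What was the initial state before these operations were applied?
c=6, n=-1

Working backwards:
Final state: c=7, n=0
Before step 4 (INC(n)): c=7, n=-1
Before step 3 (SUB(c, n)): c=6, n=-1
Before step 2 (SWAP(n, c)): c=-1, n=6
Before step 1 (SWAP(c, n)): c=6, n=-1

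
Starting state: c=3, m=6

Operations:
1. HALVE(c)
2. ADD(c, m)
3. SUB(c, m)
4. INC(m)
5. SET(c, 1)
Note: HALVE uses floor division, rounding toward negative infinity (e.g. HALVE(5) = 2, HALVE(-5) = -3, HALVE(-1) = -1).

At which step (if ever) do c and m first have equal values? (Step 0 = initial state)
Never

c and m never become equal during execution.

Comparing values at each step:
Initial: c=3, m=6
After step 1: c=1, m=6
After step 2: c=7, m=6
After step 3: c=1, m=6
After step 4: c=1, m=7
After step 5: c=1, m=7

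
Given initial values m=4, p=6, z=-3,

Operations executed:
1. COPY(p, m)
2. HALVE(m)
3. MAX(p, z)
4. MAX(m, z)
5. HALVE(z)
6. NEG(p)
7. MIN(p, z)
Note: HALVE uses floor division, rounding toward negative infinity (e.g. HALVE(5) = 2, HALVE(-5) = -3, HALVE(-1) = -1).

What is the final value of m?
m = 2

Tracing execution:
Step 1: COPY(p, m) → m = 4
Step 2: HALVE(m) → m = 2
Step 3: MAX(p, z) → m = 2
Step 4: MAX(m, z) → m = 2
Step 5: HALVE(z) → m = 2
Step 6: NEG(p) → m = 2
Step 7: MIN(p, z) → m = 2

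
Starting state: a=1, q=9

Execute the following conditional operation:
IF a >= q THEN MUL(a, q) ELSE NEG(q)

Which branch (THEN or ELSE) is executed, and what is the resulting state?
Branch: ELSE, Final state: a=1, q=-9

Evaluating condition: a >= q
a = 1, q = 9
Condition is False, so ELSE branch executes
After NEG(q): a=1, q=-9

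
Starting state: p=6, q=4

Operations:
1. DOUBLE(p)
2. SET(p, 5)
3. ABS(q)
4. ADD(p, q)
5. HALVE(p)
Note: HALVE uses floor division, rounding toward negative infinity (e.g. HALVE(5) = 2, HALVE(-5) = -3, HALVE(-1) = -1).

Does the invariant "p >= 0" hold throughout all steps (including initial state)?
Yes

The invariant holds at every step.

State at each step:
Initial: p=6, q=4
After step 1: p=12, q=4
After step 2: p=5, q=4
After step 3: p=5, q=4
After step 4: p=9, q=4
After step 5: p=4, q=4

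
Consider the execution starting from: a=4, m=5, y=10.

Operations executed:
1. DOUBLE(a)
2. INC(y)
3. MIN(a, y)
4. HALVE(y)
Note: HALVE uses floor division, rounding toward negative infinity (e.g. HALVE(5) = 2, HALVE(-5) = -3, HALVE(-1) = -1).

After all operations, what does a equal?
a = 8

Tracing execution:
Step 1: DOUBLE(a) → a = 8
Step 2: INC(y) → a = 8
Step 3: MIN(a, y) → a = 8
Step 4: HALVE(y) → a = 8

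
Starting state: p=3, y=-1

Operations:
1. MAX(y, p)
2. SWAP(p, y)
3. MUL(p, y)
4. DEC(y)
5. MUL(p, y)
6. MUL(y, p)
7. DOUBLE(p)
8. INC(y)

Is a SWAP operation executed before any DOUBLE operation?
Yes

First SWAP: step 2
First DOUBLE: step 7
Since 2 < 7, SWAP comes first.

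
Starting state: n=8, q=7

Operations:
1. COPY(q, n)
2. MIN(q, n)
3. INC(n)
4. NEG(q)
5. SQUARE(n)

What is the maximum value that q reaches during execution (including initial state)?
8

Values of q at each step:
Initial: q = 7
After step 1: q = 8 ← maximum
After step 2: q = 8
After step 3: q = 8
After step 4: q = -8
After step 5: q = -8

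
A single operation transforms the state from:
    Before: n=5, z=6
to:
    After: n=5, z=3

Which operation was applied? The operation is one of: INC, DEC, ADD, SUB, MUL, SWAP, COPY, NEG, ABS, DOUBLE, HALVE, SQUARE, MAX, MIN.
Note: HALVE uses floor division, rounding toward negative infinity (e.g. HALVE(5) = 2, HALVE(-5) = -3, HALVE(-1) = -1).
HALVE(z)

Analyzing the change:
Before: n=5, z=6
After: n=5, z=3
Variable z changed from 6 to 3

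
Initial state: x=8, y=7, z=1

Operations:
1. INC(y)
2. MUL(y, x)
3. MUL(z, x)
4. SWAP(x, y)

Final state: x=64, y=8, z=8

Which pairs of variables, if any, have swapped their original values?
None

Comparing initial and final values:
z: 1 → 8
y: 7 → 8
x: 8 → 64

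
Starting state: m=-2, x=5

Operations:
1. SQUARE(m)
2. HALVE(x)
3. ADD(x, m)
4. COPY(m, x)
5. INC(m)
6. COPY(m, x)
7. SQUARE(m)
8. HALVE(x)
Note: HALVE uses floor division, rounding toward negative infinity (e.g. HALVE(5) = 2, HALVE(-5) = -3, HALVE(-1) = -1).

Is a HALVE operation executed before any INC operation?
Yes

First HALVE: step 2
First INC: step 5
Since 2 < 5, HALVE comes first.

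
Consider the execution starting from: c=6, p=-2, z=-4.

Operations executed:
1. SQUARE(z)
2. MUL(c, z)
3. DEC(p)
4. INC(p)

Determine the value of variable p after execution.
p = -2

Tracing execution:
Step 1: SQUARE(z) → p = -2
Step 2: MUL(c, z) → p = -2
Step 3: DEC(p) → p = -3
Step 4: INC(p) → p = -2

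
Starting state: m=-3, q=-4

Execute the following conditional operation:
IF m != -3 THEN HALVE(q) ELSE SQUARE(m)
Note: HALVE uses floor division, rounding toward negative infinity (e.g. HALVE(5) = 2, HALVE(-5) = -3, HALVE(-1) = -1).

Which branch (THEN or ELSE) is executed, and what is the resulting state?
Branch: ELSE, Final state: m=9, q=-4

Evaluating condition: m != -3
m = -3
Condition is False, so ELSE branch executes
After SQUARE(m): m=9, q=-4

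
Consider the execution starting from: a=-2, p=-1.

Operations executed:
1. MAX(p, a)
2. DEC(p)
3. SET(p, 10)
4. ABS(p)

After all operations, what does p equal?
p = 10

Tracing execution:
Step 1: MAX(p, a) → p = -1
Step 2: DEC(p) → p = -2
Step 3: SET(p, 10) → p = 10
Step 4: ABS(p) → p = 10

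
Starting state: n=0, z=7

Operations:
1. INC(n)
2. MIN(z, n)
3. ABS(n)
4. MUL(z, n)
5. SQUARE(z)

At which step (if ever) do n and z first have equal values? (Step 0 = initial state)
Step 2

n and z first become equal after step 2.

Comparing values at each step:
Initial: n=0, z=7
After step 1: n=1, z=7
After step 2: n=1, z=1 ← equal!
After step 3: n=1, z=1 ← equal!
After step 4: n=1, z=1 ← equal!
After step 5: n=1, z=1 ← equal!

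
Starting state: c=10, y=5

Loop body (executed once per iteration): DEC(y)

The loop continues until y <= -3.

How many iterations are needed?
8

Tracing iterations:
Initial: c=10, y=5
After iteration 1: c=10, y=4
After iteration 2: c=10, y=3
After iteration 3: c=10, y=2
After iteration 4: c=10, y=1
After iteration 5: c=10, y=0
After iteration 6: c=10, y=-1
After iteration 7: c=10, y=-2
After iteration 8: c=10, y=-3
y <= -3 now holds, so the loop exits after 8 iterations.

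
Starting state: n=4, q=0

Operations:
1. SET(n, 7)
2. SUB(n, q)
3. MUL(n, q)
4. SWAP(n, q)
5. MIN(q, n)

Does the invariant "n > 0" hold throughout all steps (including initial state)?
No, violated after step 3

The invariant is violated after step 3.

State at each step:
Initial: n=4, q=0
After step 1: n=7, q=0
After step 2: n=7, q=0
After step 3: n=0, q=0
After step 4: n=0, q=0
After step 5: n=0, q=0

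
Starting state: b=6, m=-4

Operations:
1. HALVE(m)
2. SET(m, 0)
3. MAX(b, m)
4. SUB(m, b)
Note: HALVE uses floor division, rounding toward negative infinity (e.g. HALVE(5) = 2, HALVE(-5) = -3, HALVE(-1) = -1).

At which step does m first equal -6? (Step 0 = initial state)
Step 4

Tracing m:
Initial: m = -4
After step 1: m = -2
After step 2: m = 0
After step 3: m = 0
After step 4: m = -6 ← first occurrence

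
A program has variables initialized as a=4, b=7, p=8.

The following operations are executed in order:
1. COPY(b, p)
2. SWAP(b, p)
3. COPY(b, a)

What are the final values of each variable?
{a: 4, b: 4, p: 8}

Step-by-step execution:
Initial: a=4, b=7, p=8
After step 1 (COPY(b, p)): a=4, b=8, p=8
After step 2 (SWAP(b, p)): a=4, b=8, p=8
After step 3 (COPY(b, a)): a=4, b=4, p=8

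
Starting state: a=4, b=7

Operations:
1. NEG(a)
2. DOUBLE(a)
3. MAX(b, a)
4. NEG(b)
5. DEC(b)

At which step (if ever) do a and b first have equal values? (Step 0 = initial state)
Step 5

a and b first become equal after step 5.

Comparing values at each step:
Initial: a=4, b=7
After step 1: a=-4, b=7
After step 2: a=-8, b=7
After step 3: a=-8, b=7
After step 4: a=-8, b=-7
After step 5: a=-8, b=-8 ← equal!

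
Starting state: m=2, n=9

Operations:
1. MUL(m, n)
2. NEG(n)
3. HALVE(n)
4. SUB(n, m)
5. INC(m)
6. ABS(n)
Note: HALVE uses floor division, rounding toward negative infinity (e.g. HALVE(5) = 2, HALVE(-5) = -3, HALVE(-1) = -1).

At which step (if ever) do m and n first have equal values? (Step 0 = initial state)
Never

m and n never become equal during execution.

Comparing values at each step:
Initial: m=2, n=9
After step 1: m=18, n=9
After step 2: m=18, n=-9
After step 3: m=18, n=-5
After step 4: m=18, n=-23
After step 5: m=19, n=-23
After step 6: m=19, n=23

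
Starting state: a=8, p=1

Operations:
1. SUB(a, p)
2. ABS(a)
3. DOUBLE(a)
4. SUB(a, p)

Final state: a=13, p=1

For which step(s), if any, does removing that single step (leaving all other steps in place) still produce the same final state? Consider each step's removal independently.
Step(s) 2

Testing removal of each single step:
Without step 1: final = a=15, p=1 (different)
Without step 2: final = a=13, p=1 (same)
Without step 3: final = a=6, p=1 (different)
Without step 4: final = a=14, p=1 (different)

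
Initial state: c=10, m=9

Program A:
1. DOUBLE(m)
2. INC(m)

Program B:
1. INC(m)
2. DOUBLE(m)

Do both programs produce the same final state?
No

Program A final state: c=10, m=19
Program B final state: c=10, m=20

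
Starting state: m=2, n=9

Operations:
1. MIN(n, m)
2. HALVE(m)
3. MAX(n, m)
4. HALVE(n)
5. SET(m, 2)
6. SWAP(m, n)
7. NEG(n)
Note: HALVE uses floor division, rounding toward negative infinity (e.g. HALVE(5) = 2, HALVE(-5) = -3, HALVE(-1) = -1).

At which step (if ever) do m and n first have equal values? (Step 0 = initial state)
Step 1

m and n first become equal after step 1.

Comparing values at each step:
Initial: m=2, n=9
After step 1: m=2, n=2 ← equal!
After step 2: m=1, n=2
After step 3: m=1, n=2
After step 4: m=1, n=1 ← equal!
After step 5: m=2, n=1
After step 6: m=1, n=2
After step 7: m=1, n=-2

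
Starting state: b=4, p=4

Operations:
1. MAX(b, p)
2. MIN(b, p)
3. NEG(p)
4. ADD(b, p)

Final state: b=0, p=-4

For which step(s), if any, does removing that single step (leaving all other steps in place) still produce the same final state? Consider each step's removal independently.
Step(s) 1, 2

Testing removal of each single step:
Without step 1: final = b=0, p=-4 (same)
Without step 2: final = b=0, p=-4 (same)
Without step 3: final = b=8, p=4 (different)
Without step 4: final = b=4, p=-4 (different)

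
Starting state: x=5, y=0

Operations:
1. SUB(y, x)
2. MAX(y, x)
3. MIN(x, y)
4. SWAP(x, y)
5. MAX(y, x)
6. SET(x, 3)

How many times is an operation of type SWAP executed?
1

Counting SWAP operations:
Step 4: SWAP(x, y) ← SWAP
Total: 1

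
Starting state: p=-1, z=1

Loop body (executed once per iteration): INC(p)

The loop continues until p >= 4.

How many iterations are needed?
5

Tracing iterations:
Initial: p=-1, z=1
After iteration 1: p=0, z=1
After iteration 2: p=1, z=1
After iteration 3: p=2, z=1
After iteration 4: p=3, z=1
After iteration 5: p=4, z=1
p >= 4 now holds, so the loop exits after 5 iterations.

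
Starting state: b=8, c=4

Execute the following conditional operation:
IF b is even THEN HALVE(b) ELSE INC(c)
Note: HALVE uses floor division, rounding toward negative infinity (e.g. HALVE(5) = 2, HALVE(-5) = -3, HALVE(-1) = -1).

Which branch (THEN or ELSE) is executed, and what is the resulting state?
Branch: THEN, Final state: b=4, c=4

Evaluating condition: b is even
Condition is True, so THEN branch executes
After HALVE(b): b=4, c=4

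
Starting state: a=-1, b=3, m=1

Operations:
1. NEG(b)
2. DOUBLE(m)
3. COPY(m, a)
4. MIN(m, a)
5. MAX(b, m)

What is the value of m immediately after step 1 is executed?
m = 1

Tracing m through execution:
Initial: m = 1
After step 1 (NEG(b)): m = 1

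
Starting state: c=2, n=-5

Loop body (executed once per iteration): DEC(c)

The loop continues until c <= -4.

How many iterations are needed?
6

Tracing iterations:
Initial: c=2, n=-5
After iteration 1: c=1, n=-5
After iteration 2: c=0, n=-5
After iteration 3: c=-1, n=-5
After iteration 4: c=-2, n=-5
After iteration 5: c=-3, n=-5
After iteration 6: c=-4, n=-5
c <= -4 now holds, so the loop exits after 6 iterations.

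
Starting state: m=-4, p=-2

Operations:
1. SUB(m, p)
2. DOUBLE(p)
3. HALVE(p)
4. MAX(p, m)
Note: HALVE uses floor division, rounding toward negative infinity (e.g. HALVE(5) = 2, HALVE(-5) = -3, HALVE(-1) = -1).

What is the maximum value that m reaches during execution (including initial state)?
-2

Values of m at each step:
Initial: m = -4
After step 1: m = -2 ← maximum
After step 2: m = -2
After step 3: m = -2
After step 4: m = -2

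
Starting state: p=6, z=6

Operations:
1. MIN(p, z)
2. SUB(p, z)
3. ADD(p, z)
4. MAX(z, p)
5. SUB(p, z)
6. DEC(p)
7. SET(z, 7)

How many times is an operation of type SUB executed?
2

Counting SUB operations:
Step 2: SUB(p, z) ← SUB
Step 5: SUB(p, z) ← SUB
Total: 2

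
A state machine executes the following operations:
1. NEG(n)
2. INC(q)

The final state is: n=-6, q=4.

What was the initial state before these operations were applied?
n=6, q=3

Working backwards:
Final state: n=-6, q=4
Before step 2 (INC(q)): n=-6, q=3
Before step 1 (NEG(n)): n=6, q=3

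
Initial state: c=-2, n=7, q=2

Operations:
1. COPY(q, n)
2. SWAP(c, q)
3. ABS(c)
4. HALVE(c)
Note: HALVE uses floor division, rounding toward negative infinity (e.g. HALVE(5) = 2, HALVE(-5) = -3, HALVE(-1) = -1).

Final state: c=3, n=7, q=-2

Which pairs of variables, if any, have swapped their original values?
None

Comparing initial and final values:
c: -2 → 3
q: 2 → -2
n: 7 → 7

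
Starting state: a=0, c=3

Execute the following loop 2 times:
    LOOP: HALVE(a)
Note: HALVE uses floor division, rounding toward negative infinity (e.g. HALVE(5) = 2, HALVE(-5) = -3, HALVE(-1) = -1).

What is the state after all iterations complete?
a=0, c=3

Iteration trace:
Start: a=0, c=3
After iteration 1: a=0, c=3
After iteration 2: a=0, c=3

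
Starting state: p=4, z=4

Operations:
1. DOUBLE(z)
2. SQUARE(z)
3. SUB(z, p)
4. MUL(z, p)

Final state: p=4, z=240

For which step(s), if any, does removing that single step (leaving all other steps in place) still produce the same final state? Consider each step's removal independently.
None - removing any single step changes the final result

Testing removal of each single step:
Without step 1: final = p=4, z=48 (different)
Without step 2: final = p=4, z=16 (different)
Without step 3: final = p=4, z=256 (different)
Without step 4: final = p=4, z=60 (different)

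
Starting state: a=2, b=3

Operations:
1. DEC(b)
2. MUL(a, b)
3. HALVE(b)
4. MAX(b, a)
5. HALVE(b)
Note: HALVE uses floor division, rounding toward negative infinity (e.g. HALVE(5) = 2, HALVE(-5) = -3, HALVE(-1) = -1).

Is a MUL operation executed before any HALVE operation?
Yes

First MUL: step 2
First HALVE: step 3
Since 2 < 3, MUL comes first.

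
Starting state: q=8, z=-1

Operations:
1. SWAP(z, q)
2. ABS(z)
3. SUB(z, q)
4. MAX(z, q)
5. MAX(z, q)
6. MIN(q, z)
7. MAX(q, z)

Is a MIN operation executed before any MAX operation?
No

First MIN: step 6
First MAX: step 4
Since 6 > 4, MAX comes first.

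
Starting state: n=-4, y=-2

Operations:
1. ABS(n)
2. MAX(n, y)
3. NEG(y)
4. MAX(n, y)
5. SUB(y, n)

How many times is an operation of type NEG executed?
1

Counting NEG operations:
Step 3: NEG(y) ← NEG
Total: 1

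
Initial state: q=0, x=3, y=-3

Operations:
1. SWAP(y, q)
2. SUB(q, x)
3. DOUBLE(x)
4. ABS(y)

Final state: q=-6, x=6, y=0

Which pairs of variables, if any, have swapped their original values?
None

Comparing initial and final values:
q: 0 → -6
x: 3 → 6
y: -3 → 0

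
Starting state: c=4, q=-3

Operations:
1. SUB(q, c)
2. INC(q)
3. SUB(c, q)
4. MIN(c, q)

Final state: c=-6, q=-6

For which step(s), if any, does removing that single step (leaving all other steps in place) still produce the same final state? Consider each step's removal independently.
Step(s) 3

Testing removal of each single step:
Without step 1: final = c=-2, q=-2 (different)
Without step 2: final = c=-7, q=-7 (different)
Without step 3: final = c=-6, q=-6 (same)
Without step 4: final = c=10, q=-6 (different)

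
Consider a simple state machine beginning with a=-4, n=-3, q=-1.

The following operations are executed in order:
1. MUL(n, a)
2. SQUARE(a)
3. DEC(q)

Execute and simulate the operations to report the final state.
{a: 16, n: 12, q: -2}

Step-by-step execution:
Initial: a=-4, n=-3, q=-1
After step 1 (MUL(n, a)): a=-4, n=12, q=-1
After step 2 (SQUARE(a)): a=16, n=12, q=-1
After step 3 (DEC(q)): a=16, n=12, q=-2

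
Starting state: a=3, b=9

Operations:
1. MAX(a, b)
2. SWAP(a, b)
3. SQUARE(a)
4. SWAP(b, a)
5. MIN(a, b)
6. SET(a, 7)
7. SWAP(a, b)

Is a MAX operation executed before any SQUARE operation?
Yes

First MAX: step 1
First SQUARE: step 3
Since 1 < 3, MAX comes first.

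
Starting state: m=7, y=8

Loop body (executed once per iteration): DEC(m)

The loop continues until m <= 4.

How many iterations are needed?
3

Tracing iterations:
Initial: m=7, y=8
After iteration 1: m=6, y=8
After iteration 2: m=5, y=8
After iteration 3: m=4, y=8
m <= 4 now holds, so the loop exits after 3 iterations.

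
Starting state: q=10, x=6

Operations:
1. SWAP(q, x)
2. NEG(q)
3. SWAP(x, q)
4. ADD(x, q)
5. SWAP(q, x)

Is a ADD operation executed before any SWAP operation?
No

First ADD: step 4
First SWAP: step 1
Since 4 > 1, SWAP comes first.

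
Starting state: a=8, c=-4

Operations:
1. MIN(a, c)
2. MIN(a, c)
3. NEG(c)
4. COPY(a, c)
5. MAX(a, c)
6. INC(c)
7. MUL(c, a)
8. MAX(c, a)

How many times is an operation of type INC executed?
1

Counting INC operations:
Step 6: INC(c) ← INC
Total: 1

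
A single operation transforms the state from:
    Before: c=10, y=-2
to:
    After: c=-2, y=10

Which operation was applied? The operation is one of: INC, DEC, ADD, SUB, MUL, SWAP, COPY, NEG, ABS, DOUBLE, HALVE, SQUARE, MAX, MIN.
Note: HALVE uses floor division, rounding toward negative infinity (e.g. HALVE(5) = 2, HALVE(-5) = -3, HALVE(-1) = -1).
SWAP(c, y)

Analyzing the change:
Before: c=10, y=-2
After: c=-2, y=10
Variable c changed from 10 to -2
Variable y changed from -2 to 10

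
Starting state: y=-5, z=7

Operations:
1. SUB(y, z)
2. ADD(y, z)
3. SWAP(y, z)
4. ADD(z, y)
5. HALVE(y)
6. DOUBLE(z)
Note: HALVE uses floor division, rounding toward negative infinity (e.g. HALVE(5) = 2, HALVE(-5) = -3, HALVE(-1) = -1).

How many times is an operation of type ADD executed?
2

Counting ADD operations:
Step 2: ADD(y, z) ← ADD
Step 4: ADD(z, y) ← ADD
Total: 2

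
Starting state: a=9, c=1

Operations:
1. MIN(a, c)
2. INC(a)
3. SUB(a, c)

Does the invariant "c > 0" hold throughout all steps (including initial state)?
Yes

The invariant holds at every step.

State at each step:
Initial: a=9, c=1
After step 1: a=1, c=1
After step 2: a=2, c=1
After step 3: a=1, c=1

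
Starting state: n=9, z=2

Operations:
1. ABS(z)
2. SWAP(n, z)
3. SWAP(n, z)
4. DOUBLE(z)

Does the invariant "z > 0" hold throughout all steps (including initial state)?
Yes

The invariant holds at every step.

State at each step:
Initial: n=9, z=2
After step 1: n=9, z=2
After step 2: n=2, z=9
After step 3: n=9, z=2
After step 4: n=9, z=4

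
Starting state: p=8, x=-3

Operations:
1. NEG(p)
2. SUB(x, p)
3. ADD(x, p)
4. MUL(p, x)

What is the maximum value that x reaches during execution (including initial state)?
5

Values of x at each step:
Initial: x = -3
After step 1: x = -3
After step 2: x = 5 ← maximum
After step 3: x = -3
After step 4: x = -3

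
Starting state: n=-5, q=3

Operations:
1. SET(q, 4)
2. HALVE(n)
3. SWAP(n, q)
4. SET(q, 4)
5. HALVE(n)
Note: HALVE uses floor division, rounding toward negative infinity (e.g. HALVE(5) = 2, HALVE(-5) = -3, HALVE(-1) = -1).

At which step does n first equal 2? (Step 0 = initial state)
Step 5

Tracing n:
Initial: n = -5
After step 1: n = -5
After step 2: n = -3
After step 3: n = 4
After step 4: n = 4
After step 5: n = 2 ← first occurrence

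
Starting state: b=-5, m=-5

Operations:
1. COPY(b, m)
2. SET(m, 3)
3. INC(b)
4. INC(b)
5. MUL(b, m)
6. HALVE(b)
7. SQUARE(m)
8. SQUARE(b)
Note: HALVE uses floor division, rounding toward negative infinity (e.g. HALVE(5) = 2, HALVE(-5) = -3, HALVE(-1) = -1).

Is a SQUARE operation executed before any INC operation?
No

First SQUARE: step 7
First INC: step 3
Since 7 > 3, INC comes first.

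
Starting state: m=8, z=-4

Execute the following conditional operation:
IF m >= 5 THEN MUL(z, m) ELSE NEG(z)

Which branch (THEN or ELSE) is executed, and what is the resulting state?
Branch: THEN, Final state: m=8, z=-32

Evaluating condition: m >= 5
m = 8
Condition is True, so THEN branch executes
After MUL(z, m): m=8, z=-32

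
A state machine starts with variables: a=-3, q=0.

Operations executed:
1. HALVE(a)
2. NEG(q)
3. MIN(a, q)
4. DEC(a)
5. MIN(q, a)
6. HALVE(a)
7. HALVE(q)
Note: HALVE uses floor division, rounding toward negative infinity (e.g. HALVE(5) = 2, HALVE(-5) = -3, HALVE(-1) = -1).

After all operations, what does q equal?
q = -2

Tracing execution:
Step 1: HALVE(a) → q = 0
Step 2: NEG(q) → q = 0
Step 3: MIN(a, q) → q = 0
Step 4: DEC(a) → q = 0
Step 5: MIN(q, a) → q = -3
Step 6: HALVE(a) → q = -3
Step 7: HALVE(q) → q = -2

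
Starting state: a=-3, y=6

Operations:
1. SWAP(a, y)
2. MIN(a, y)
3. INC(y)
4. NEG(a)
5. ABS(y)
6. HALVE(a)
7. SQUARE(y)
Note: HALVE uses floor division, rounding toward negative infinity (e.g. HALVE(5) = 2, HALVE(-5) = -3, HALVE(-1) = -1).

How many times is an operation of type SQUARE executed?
1

Counting SQUARE operations:
Step 7: SQUARE(y) ← SQUARE
Total: 1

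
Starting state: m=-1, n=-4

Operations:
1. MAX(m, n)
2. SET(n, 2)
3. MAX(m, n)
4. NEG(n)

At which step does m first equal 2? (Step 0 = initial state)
Step 3

Tracing m:
Initial: m = -1
After step 1: m = -1
After step 2: m = -1
After step 3: m = 2 ← first occurrence
After step 4: m = 2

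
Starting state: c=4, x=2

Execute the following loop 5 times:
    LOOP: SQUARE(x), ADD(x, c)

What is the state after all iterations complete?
c=4, x=458747344518548

Iteration trace:
Start: c=4, x=2
After iteration 1: c=4, x=8
After iteration 2: c=4, x=68
After iteration 3: c=4, x=4628
After iteration 4: c=4, x=21418388
After iteration 5: c=4, x=458747344518548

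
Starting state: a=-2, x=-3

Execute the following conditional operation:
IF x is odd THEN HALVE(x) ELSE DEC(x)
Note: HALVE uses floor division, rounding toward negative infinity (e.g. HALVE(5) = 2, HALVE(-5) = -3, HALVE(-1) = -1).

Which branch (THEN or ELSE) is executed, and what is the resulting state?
Branch: THEN, Final state: a=-2, x=-2

Evaluating condition: x is odd
Condition is True, so THEN branch executes
After HALVE(x): a=-2, x=-2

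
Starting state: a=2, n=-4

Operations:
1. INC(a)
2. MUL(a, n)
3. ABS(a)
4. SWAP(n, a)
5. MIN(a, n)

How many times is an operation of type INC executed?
1

Counting INC operations:
Step 1: INC(a) ← INC
Total: 1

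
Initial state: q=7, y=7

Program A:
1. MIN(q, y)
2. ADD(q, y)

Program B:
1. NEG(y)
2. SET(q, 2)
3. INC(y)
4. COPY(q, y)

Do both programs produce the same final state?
No

Program A final state: q=14, y=7
Program B final state: q=-6, y=-6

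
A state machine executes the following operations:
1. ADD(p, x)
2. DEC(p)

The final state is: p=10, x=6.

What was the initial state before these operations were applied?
p=5, x=6

Working backwards:
Final state: p=10, x=6
Before step 2 (DEC(p)): p=11, x=6
Before step 1 (ADD(p, x)): p=5, x=6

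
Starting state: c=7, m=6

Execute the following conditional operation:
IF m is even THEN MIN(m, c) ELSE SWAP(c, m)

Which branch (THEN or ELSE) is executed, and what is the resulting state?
Branch: THEN, Final state: c=7, m=6

Evaluating condition: m is even
Condition is True, so THEN branch executes
After MIN(m, c): c=7, m=6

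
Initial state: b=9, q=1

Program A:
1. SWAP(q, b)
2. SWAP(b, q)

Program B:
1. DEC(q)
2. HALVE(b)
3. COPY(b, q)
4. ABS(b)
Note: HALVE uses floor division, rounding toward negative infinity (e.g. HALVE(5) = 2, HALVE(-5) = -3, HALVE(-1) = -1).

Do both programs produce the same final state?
No

Program A final state: b=9, q=1
Program B final state: b=0, q=0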